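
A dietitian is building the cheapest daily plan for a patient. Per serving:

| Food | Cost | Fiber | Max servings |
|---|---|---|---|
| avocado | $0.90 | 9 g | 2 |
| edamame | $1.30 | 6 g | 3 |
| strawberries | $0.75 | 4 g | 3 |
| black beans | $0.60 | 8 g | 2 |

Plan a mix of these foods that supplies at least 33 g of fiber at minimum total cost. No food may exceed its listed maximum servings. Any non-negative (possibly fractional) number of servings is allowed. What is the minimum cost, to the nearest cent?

Cost per g of fiber: black beans $0.0750, avocado $0.1000, strawberries $0.1875, edamame $0.2167.
Take 2 servings of black beans: +16.0 g fiber for $1.20 (total $1.20, still need 17.0 g).
Take 1.889 servings of avocado: +17.0 g fiber for $1.70 (total $2.90, still need 0.0 g).
Filling from the cheapest source first is optimal under one linear minimum: $2.90.

$2.90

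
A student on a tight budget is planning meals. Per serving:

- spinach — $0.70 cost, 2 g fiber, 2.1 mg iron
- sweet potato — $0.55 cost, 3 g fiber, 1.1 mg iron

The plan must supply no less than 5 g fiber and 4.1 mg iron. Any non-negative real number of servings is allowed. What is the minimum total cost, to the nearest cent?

$1.47

Minimising a linear cost over {fiber ≥ 5, iron ≥ 4.1, servings ≥ 0} — the optimum is at a vertex, using one or two foods.
spinach only: max(5/2, 4.1/2.1) = 2.5 servings → $1.75.
sweet potato only: max(5/3, 4.1/1.1) = 3.727 servings → $2.05.
spinach + sweet potato with both tight: 1.659 servings and 0.561 servings → $1.47.
The minimum over all feasible corners is $1.47.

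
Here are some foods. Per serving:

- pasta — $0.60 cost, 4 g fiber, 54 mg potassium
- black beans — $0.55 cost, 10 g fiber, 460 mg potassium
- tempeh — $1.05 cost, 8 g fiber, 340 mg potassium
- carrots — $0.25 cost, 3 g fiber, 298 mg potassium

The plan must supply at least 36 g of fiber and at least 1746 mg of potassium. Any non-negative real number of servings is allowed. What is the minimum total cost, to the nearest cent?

$2.03

With two linear requirements the optimum uses one or two foods; enumerate the corners.
pasta only: max(36/4, 1746/54) = 32.33 servings → $19.40.
black beans only: max(36/10, 1746/460) = 3.796 servings → $2.09.
tempeh only: max(36/8, 1746/340) = 5.135 servings → $5.39.
carrots only: max(36/3, 1746/298) = 12 servings → $3.00.
pasta + black beans with both targets exact would need a negative amount; discard.
pasta + tempeh with both targets exact would need a negative amount; discard.
pasta + carrots with both tight: 5.33 servings and 4.893 servings → $4.42.
black beans + tempeh with both targets exact would need a negative amount; discard.
black beans + carrots with both tight: 3.431 servings and 0.5625 servings → $2.03.
tempeh + carrots with both tight: 4.025 servings and 1.267 servings → $4.54.
Cheapest feasible corner: $2.03.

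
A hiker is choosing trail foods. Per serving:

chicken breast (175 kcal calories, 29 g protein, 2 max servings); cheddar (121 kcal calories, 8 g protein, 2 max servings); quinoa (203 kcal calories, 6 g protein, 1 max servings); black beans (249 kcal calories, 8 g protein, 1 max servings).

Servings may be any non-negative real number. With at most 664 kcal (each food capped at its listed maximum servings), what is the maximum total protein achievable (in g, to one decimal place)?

Protein per kcal: chicken breast 0.1657, cheddar 0.06612, black beans 0.03213, quinoa 0.02956.
Take 2 servings of chicken breast: uses 350 kcal, +58.0 g protein (running total 58.0 g).
Take 2 servings of cheddar: uses 242 kcal, +16.0 g protein (running total 74.0 g).
Take 0.2892 servings of black beans: uses 72 kcal, +2.3 g protein (running total 76.3 g).
Greedy by best ratio exhausts the calories allowance optimally: 76.3 g.

76.3 g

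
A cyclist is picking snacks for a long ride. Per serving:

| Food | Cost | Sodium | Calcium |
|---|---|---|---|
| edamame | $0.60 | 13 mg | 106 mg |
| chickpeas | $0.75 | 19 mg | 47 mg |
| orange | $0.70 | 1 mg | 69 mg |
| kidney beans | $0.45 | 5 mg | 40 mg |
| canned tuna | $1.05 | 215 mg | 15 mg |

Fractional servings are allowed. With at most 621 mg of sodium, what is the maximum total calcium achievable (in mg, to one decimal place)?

Calcium per mg sodium: orange 69, edamame 8.154, kidney beans 8, chickpeas 2.474, canned tuna 0.06977.
With no serving limits, spend the whole sodium allowance on orange: 621 mg / 1 mg × 69 mg = 42849.0 mg.

42849.0 mg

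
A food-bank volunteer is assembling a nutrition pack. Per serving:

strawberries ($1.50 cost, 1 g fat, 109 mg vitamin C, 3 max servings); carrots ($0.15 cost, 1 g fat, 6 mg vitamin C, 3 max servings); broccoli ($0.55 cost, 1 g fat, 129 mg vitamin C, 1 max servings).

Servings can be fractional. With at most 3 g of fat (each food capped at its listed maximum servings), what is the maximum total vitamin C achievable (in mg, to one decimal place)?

347.0 mg

Vitamin C per g fat: broccoli 129, strawberries 109, carrots 6.
Take 1 serving of broccoli: uses 1 g fat, +129.0 mg vitamin C (running total 129.0 mg).
Take 2 servings of strawberries: uses 2 g fat, +218.0 mg vitamin C (running total 347.0 mg).
Greedy by best ratio exhausts the fat allowance optimally: 347.0 mg.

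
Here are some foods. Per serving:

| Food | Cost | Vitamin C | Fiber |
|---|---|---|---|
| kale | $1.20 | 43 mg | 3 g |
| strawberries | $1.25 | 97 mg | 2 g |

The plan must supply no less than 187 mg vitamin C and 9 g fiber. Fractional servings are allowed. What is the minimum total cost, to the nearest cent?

$3.98

A basic optimal solution has at most two foods positive. Try each food alone and each pair with both targets met exactly.
kale only: max(187/43, 9/3) = 4.349 servings → $5.22.
strawberries only: max(187/97, 9/2) = 4.5 servings → $5.62.
kale + strawberries with both tight: 2.434 servings and 0.8488 servings → $3.98.
So the least-cost plan costs $3.98.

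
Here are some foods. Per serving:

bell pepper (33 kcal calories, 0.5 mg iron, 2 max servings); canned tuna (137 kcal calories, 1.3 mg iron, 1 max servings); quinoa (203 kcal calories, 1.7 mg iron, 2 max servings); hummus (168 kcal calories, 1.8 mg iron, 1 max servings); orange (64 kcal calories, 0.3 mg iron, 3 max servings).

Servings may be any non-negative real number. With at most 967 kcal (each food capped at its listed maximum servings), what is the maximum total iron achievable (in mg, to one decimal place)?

Iron per kcal: bell pepper 0.01515, hummus 0.01071, canned tuna 0.009489, quinoa 0.008374, orange 0.004687.
Take 2 servings of bell pepper: uses 66 kcal, +1.0 mg iron (running total 1.0 mg).
Take 1 serving of hummus: uses 168 kcal, +1.8 mg iron (running total 2.8 mg).
Take 1 serving of canned tuna: uses 137 kcal, +1.3 mg iron (running total 4.1 mg).
Take 2 servings of quinoa: uses 406 kcal, +3.4 mg iron (running total 7.5 mg).
Take 2.969 servings of orange: uses 190 kcal, +0.9 mg iron (running total 8.4 mg).
Greedy by best ratio exhausts the calories allowance optimally: 8.4 mg.

8.4 mg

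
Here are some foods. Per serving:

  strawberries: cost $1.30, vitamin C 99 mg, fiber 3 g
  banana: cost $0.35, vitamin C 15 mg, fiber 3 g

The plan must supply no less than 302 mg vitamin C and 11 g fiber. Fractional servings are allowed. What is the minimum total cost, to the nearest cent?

$4.08

This is a tiny linear program; its minimum lies at a vertex of the feasible set. List the vertices and price them.
strawberries only: max(302/99, 11/3) = 3.667 servings → $4.77.
banana only: max(302/15, 11/3) = 20.13 servings → $7.05.
strawberries + banana with both tight: 2.94 servings and 0.7262 servings → $4.08.
The minimum over all feasible corners is $4.08.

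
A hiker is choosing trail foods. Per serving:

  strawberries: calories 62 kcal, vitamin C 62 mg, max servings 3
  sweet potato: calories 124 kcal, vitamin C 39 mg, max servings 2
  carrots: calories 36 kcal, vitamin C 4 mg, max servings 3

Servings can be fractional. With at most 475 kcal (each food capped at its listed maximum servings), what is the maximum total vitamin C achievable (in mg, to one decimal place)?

268.6 mg

Vitamin C per kcal: strawberries 1, sweet potato 0.3145, carrots 0.1111.
Take 3 servings of strawberries: uses 186 kcal, +186.0 mg vitamin C (running total 186.0 mg).
Take 2 servings of sweet potato: uses 248 kcal, +78.0 mg vitamin C (running total 264.0 mg).
Take 1.139 servings of carrots: uses 41 kcal, +4.6 mg vitamin C (running total 268.6 mg).
Filling greedily by vitamin C-per-kcal is optimal for one linear limit, giving 268.6 mg.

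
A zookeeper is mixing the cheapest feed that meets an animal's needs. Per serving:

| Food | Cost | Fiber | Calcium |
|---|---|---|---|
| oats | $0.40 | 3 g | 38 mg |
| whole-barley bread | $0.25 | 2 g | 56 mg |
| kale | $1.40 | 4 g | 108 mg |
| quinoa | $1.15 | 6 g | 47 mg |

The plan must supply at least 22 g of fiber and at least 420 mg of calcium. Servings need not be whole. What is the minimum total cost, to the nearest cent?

Compare the cost at each extreme point of the feasible region.
oats only: max(22/3, 420/38) = 11.05 servings → $4.42.
whole-barley bread only: max(22/2, 420/56) = 11 servings → $2.75.
kale only: max(22/4, 420/108) = 5.5 servings → $7.70.
quinoa only: max(22/6, 420/47) = 8.936 servings → $10.28.
oats + whole-barley bread with both tight: 4.261 servings and 4.609 servings → $2.86.
oats + kale with both tight: 4.047 servings and 2.465 servings → $5.07.
oats + quinoa: intersection lies outside the first quadrant.
whole-barley bread + kale: the both-tight solution has a negative serving — not a feasible corner.
whole-barley bread + quinoa with both tight: 6.14 servings and 1.62 servings → $3.40.
kale + quinoa with both tight: 3.23 servings and 1.513 servings → $6.26.
Cheapest feasible corner: $2.75.

$2.75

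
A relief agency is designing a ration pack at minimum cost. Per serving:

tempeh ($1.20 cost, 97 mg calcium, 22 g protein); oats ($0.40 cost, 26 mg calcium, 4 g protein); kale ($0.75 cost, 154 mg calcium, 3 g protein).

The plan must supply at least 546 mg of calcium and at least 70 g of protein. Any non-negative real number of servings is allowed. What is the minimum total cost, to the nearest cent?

tempeh only: max(546/97, 70/22) = 5.629 servings → $6.75.
oats only: max(546/26, 70/4) = 21 servings → $8.40.
kale only: max(546/154, 70/3) = 23.33 servings → $17.50.
tempeh + oats: intersection lies outside the first quadrant.
tempeh + kale with both tight: 2.952 servings and 1.686 servings → $4.81.
oats + kale with both tight: 16.99 servings and 0.6766 servings → $7.30.
Cheapest feasible corner: $4.81.

$4.81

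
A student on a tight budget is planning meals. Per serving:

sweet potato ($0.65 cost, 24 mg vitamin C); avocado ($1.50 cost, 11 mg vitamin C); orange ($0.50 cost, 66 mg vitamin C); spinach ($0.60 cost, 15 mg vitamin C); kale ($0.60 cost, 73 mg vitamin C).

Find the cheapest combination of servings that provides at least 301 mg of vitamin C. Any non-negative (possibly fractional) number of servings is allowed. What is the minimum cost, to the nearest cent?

$2.28

Cost per mg of vitamin C: orange $0.0076, kale $0.0082, sweet potato $0.0271, spinach $0.0400, avocado $0.1364.
With no serving limits, use only orange: 301 mg / 66 mg = 4.561 servings × $0.50 = $2.28.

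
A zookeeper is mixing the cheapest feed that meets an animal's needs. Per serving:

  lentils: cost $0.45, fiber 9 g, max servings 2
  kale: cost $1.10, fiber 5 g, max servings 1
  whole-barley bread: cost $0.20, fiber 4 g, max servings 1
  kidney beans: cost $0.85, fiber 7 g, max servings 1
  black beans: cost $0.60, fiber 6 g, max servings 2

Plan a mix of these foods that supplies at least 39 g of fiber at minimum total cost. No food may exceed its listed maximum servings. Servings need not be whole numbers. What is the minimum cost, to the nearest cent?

$2.91

Cost per g of fiber: lentils $0.0500, whole-barley bread $0.0500, black beans $0.1000, kidney beans $0.1214, kale $0.2200.
Take 2 servings of lentils: +18.0 g fiber for $0.90 (total $0.90, still need 21.0 g).
Take 1 serving of whole-barley bread: +4.0 g fiber for $0.20 (total $1.10, still need 17.0 g).
Take 2 servings of black beans: +12.0 g fiber for $1.20 (total $2.30, still need 5.0 g).
Take 0.7143 servings of kidney beans: +5.0 g fiber for $0.61 (total $2.91, still need 0.0 g).
Greedy by cheapest-per-g is optimal for a single linear constraint, so the minimum cost is $2.91.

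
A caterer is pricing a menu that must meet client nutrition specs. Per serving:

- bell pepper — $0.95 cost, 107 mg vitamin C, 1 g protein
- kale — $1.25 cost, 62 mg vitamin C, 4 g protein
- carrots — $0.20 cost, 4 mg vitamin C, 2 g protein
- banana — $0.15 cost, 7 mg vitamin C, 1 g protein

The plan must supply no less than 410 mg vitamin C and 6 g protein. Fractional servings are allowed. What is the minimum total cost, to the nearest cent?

$3.82

Check every corner: each single food scaled to meet both minima, and each pair solved so both constraints bind.
bell pepper only: max(410/107, 6/1) = 6 servings → $5.70.
kale only: max(410/62, 6/4) = 6.613 servings → $8.27.
carrots only: max(410/4, 6/2) = 102.5 servings → $20.50.
banana only: max(410/7, 6/1) = 58.57 servings → $8.79.
bell pepper + kale with both tight: 3.464 servings and 0.6339 servings → $4.08.
bell pepper + carrots with both tight: 3.79 servings and 1.105 servings → $3.82.
bell pepper + banana with both tight: 3.68 servings and 2.32 servings → $3.84.
kale + carrots: the both-tight solution has a negative serving — not a feasible corner.
kale + banana: the both-tight solution has a negative serving — not a feasible corner.
carrots + banana: the both-tight solution has a negative serving — not a feasible corner.
Cheapest feasible corner: $3.82.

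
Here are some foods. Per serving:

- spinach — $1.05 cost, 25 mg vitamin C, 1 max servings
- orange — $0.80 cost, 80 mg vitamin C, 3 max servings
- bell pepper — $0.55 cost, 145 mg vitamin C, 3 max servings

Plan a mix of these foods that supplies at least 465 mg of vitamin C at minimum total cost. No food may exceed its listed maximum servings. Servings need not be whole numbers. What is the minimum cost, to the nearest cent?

Cost per mg of vitamin C: bell pepper $0.0038, orange $0.0100, spinach $0.0420.
Take 3 servings of bell pepper: +435.0 mg vitamin C for $1.65 (total $1.65, still need 30.0 mg).
Take 0.375 servings of orange: +30.0 mg vitamin C for $0.30 (total $1.95, still need 0.0 mg).
Filling from the cheapest source first is optimal under one linear minimum: $1.95.

$1.95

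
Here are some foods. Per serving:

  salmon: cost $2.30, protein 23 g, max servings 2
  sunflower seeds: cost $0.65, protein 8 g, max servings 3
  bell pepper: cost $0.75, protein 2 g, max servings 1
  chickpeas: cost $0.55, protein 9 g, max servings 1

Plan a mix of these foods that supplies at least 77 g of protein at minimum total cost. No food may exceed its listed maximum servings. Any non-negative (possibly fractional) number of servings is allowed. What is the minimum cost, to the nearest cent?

Cost per g of protein: chickpeas $0.0611, sunflower seeds $0.0813, salmon $0.1000, bell pepper $0.3750.
Take 1 serving of chickpeas: +9.0 g protein for $0.55 (total $0.55, still need 68.0 g).
Take 3 servings of sunflower seeds: +24.0 g protein for $1.95 (total $2.50, still need 44.0 g).
Take 1.913 servings of salmon: +44.0 g protein for $4.40 (total $6.90, still need 0.0 g).
Greedy by cheapest-per-g is optimal for a single linear constraint, so the minimum cost is $6.90.

$6.90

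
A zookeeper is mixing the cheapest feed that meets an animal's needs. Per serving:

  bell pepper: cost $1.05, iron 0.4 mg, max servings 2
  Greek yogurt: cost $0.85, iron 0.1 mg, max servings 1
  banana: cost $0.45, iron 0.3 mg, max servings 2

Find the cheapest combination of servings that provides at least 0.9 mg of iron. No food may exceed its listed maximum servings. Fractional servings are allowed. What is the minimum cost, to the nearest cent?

$1.69

Cost per mg of iron: banana $1.5000, bell pepper $2.6250, Greek yogurt $8.5000.
Take 2 servings of banana: +0.6 mg iron for $0.90 (total $0.90, still need 0.3 mg).
Take 0.75 servings of bell pepper: +0.3 mg iron for $0.79 (total $1.69, still need 0.0 mg).
Greedy by cheapest-per-mg is optimal for a single linear constraint, so the minimum cost is $1.69.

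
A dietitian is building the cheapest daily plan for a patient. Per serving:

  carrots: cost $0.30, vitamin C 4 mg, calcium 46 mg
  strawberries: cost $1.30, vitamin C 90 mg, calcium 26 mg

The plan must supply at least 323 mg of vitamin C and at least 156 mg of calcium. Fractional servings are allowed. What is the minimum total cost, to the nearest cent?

$5.00

The cheapest plan sits at a corner of the feasible region — with two constraints it uses at most two foods.
carrots only: max(323/4, 156/46) = 80.75 servings → $24.23.
strawberries only: max(323/90, 156/26) = 6 servings → $7.80.
carrots + strawberries with both tight: 1.398 servings and 3.527 servings → $5.00.
So the least-cost plan costs $5.00.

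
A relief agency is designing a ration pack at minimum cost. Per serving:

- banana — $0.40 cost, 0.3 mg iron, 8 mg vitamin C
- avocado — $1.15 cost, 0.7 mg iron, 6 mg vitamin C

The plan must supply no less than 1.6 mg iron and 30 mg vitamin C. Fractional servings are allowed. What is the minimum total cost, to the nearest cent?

$2.13

Minimising a linear cost over {iron ≥ 1.6, vitamin C ≥ 30, servings ≥ 0} — the optimum is at a vertex, using one or two foods.
banana only: max(1.6/0.3, 30/8) = 5.333 servings → $2.13.
avocado only: max(1.6/0.7, 30/6) = 5 servings → $5.75.
banana + avocado with both tight: 3 servings and 1 serving → $2.35.
The minimum over all feasible corners is $2.13.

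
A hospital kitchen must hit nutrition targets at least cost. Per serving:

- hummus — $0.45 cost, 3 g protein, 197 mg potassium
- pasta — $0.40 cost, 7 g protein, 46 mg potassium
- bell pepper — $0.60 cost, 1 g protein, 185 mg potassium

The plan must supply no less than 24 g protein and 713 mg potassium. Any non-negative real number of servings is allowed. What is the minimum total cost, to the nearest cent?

For a min-cost LP with two ≥-constraints, a basic feasible solution has at most two positive variables.
hummus only: max(24/3, 713/197) = 8 servings → $3.60.
pasta only: max(24/7, 713/46) = 15.5 servings → $6.20.
bell pepper only: max(24/1, 713/185) = 24 servings → $14.40.
hummus + pasta with both tight: 3.132 servings and 2.086 servings → $2.24.
hummus + bell pepper: intersection lies outside the first quadrant.
pasta + bell pepper with both tight: 2.984 servings and 3.112 servings → $3.06.
So the least-cost plan costs $2.24.

$2.24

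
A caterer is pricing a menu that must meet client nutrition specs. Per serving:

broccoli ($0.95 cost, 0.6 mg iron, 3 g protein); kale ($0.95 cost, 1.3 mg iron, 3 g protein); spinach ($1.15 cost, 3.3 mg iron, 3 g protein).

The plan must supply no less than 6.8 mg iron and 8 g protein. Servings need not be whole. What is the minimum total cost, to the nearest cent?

$2.87

An LP optimum is at a vertex; with two nutrient constraints at most two foods are used. Check each candidate.
broccoli only: max(6.8/0.6, 8/3) = 11.33 servings → $10.77.
kale only: max(6.8/1.3, 8/3) = 5.231 servings → $4.97.
spinach only: max(6.8/3.3, 8/3) = 2.667 servings → $3.07.
broccoli + kale: intersection lies outside the first quadrant.
broccoli + spinach with both tight: 0.7407 servings and 1.926 servings → $2.92.
kale + spinach with both tight: 1 serving and 1.667 servings → $2.87.
Cheapest feasible corner: $2.87.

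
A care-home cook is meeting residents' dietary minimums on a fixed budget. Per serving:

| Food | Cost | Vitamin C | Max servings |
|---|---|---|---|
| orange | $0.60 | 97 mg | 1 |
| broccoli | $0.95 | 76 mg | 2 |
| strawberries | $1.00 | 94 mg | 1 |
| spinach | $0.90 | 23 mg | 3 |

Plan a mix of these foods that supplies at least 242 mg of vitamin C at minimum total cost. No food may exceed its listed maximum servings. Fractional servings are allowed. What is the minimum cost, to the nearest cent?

Cost per mg of vitamin C: orange $0.0062, strawberries $0.0106, broccoli $0.0125, spinach $0.0391.
Take 1 serving of orange: +97.0 mg vitamin C for $0.60 (total $0.60, still need 145.0 mg).
Take 1 serving of strawberries: +94.0 mg vitamin C for $1.00 (total $1.60, still need 51.0 mg).
Take 0.6711 servings of broccoli: +51.0 mg vitamin C for $0.64 (total $2.24, still need 0.0 mg).
Filling from the cheapest source first is optimal under one linear minimum: $2.24.

$2.24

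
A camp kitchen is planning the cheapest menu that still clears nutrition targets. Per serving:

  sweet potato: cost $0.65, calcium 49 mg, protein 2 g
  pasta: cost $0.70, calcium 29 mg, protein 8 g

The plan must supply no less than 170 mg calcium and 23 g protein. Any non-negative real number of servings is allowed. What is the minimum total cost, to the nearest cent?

Minimising a linear cost over {calcium ≥ 170, protein ≥ 23, servings ≥ 0} — the optimum is at a vertex, using one or two foods.
sweet potato only: max(170/49, 23/2) = 11.5 servings → $7.47.
pasta only: max(170/29, 23/8) = 5.862 servings → $4.10.
sweet potato + pasta with both tight: 2.075 servings and 2.356 servings → $3.00.
Cheapest feasible corner: $3.00.

$3.00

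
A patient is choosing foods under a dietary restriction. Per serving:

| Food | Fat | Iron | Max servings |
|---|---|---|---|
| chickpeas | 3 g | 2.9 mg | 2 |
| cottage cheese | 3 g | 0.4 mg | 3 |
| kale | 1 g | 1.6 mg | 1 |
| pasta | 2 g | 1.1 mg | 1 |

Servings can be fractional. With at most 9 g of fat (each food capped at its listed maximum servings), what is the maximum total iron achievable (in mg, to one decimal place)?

8.5 mg

Iron per g fat: kale 1.6, chickpeas 0.9667, pasta 0.55, cottage cheese 0.1333.
Take 1 serving of kale: uses 1 g fat, +1.6 mg iron (running total 1.6 mg).
Take 2 servings of chickpeas: uses 6 g fat, +5.8 mg iron (running total 7.4 mg).
Take 1 serving of pasta: uses 2 g fat, +1.1 mg iron (running total 8.5 mg).
Greedy by best ratio exhausts the fat allowance optimally: 8.5 mg.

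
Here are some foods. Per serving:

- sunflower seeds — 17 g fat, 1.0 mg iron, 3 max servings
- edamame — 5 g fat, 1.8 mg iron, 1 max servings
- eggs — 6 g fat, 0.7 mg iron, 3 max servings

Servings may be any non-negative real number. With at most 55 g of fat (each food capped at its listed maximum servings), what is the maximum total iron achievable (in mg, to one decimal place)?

Iron per g fat: edamame 0.36, eggs 0.1167, sunflower seeds 0.05882.
Take 1 serving of edamame: uses 5 g fat, +1.8 mg iron (running total 1.8 mg).
Take 3 servings of eggs: uses 18 g fat, +2.1 mg iron (running total 3.9 mg).
Take 1.882 servings of sunflower seeds: uses 32 g fat, +1.9 mg iron (running total 5.8 mg).
Filling greedily by iron-per-g fat is optimal for one linear limit, giving 5.8 mg.

5.8 mg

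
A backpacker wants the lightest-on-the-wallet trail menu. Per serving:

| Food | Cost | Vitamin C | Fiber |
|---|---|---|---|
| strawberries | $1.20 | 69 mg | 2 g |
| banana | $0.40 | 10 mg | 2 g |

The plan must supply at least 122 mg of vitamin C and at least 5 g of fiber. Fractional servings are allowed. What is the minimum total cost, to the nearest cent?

$2.32

This is a tiny linear program; its minimum lies at a vertex of the feasible set. List the vertices and price them.
strawberries only: max(122/69, 5/2) = 2.5 servings → $3.00.
banana only: max(122/10, 5/2) = 12.2 servings → $4.88.
strawberries + banana with both tight: 1.644 servings and 0.8559 servings → $2.32.
The minimum over all feasible corners is $2.32.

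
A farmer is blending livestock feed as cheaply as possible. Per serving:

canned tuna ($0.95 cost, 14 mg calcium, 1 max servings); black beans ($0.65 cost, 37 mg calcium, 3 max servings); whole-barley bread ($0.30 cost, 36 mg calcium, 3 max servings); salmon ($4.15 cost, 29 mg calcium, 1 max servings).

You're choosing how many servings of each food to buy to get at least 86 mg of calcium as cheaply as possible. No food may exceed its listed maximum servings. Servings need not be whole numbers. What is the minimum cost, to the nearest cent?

Cost per mg of calcium: whole-barley bread $0.0083, black beans $0.0176, canned tuna $0.0679, salmon $0.1431.
Take 2.389 servings of whole-barley bread: +86.0 mg calcium for $0.72 (total $0.72, still need 0.0 mg).
Greedy by cheapest-per-mg is optimal for a single linear constraint, so the minimum cost is $0.72.

$0.72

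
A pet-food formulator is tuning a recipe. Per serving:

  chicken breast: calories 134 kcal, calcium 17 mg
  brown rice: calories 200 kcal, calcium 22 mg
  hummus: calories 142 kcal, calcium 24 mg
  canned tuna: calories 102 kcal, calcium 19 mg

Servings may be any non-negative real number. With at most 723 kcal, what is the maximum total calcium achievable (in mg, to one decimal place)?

134.7 mg

Calcium per kcal: canned tuna 0.1863, hummus 0.169, chicken breast 0.1269, brown rice 0.11.
With no serving limits, spend the whole calories allowance on canned tuna: 723 kcal / 102 kcal × 19 mg = 134.7 mg.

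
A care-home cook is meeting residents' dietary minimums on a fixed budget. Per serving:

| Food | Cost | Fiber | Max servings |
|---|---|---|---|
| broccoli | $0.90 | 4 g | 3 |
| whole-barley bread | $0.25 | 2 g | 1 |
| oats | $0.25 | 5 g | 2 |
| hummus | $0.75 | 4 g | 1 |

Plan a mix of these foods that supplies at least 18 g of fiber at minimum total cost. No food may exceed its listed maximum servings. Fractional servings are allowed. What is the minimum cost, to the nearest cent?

Cost per g of fiber: oats $0.0500, whole-barley bread $0.1250, hummus $0.1875, broccoli $0.2250.
Take 2 servings of oats: +10.0 g fiber for $0.50 (total $0.50, still need 8.0 g).
Take 1 serving of whole-barley bread: +2.0 g fiber for $0.25 (total $0.75, still need 6.0 g).
Take 1 serving of hummus: +4.0 g fiber for $0.75 (total $1.50, still need 2.0 g).
Take 0.5 servings of broccoli: +2.0 g fiber for $0.45 (total $1.95, still need 0.0 g).
Filling from the cheapest source first is optimal under one linear minimum: $1.95.

$1.95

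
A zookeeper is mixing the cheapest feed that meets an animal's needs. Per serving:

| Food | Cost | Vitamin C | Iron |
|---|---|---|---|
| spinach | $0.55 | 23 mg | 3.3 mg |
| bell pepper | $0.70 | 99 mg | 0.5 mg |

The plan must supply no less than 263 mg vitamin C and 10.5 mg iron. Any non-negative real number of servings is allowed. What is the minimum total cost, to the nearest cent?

A basic optimal solution has at most two foods positive. Try each food alone and each pair with both targets met exactly.
spinach only: max(263/23, 10.5/3.3) = 11.43 servings → $6.29.
bell pepper only: max(263/99, 10.5/0.5) = 21 servings → $14.70.
spinach + bell pepper with both tight: 2.881 servings and 1.987 servings → $2.98.
The minimum over all feasible corners is $2.98.

$2.98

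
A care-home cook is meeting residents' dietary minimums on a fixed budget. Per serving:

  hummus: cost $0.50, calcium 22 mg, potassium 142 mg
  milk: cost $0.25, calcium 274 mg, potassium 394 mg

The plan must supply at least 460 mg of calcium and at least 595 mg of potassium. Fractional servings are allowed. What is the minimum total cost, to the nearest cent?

$0.42

Minimising a linear cost over {calcium ≥ 460, potassium ≥ 595, servings ≥ 0} — the optimum is at a vertex, using one or two foods.
hummus only: max(460/22, 595/142) = 20.91 servings → $10.45.
milk only: max(460/274, 595/394) = 1.679 servings → $0.42.
hummus + milk: the both-tight solution has a negative serving — not a feasible corner.
Cheapest feasible corner: $0.42.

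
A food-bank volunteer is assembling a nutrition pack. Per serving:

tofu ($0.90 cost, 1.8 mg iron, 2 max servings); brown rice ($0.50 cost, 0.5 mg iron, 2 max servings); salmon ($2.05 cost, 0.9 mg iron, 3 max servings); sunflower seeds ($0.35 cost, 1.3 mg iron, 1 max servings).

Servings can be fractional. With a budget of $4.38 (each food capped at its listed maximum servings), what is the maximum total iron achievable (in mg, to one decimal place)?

6.4 mg

Iron per dollar: sunflower seeds 3.714, tofu 2, brown rice 1, salmon 0.439.
Take 1 serving of sunflower seeds: spends $0.35, +1.3 mg iron (running total 1.3 mg).
Take 2 servings of tofu: spends $1.80, +3.6 mg iron (running total 4.9 mg).
Take 2 servings of brown rice: spends $1.00, +1.0 mg iron (running total 5.9 mg).
Take 0.6 servings of salmon: spends $1.23, +0.5 mg iron (running total 6.4 mg).
Greedy by best ratio exhausts the cost allowance optimally: 6.4 mg.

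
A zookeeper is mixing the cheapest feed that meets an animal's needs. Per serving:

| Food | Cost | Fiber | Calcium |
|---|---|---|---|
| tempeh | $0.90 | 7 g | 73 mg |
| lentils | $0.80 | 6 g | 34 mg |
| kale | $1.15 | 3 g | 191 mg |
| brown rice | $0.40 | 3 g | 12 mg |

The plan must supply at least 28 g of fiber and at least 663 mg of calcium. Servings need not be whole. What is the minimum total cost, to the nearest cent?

For a min-cost LP with two ≥-constraints, a basic feasible solution has at most two positive variables.
tempeh only: max(28/7, 663/73) = 9.082 servings → $8.17.
lentils only: max(28/6, 663/34) = 19.5 servings → $15.60.
kale only: max(28/3, 663/191) = 9.333 servings → $10.73.
brown rice only: max(28/3, 663/12) = 55.25 servings → $22.10.
tempeh + lentils: intersection lies outside the first quadrant.
tempeh + kale with both tight: 3.004 servings and 2.323 servings → $5.38.
tempeh + brown rice: intersection lies outside the first quadrant.
lentils + kale with both tight: 3.217 servings and 2.898 servings → $5.91.
lentils + brown rice: the both-tight solution has a negative serving — not a feasible corner.
kale + brown rice with both tight: 3.078 servings and 6.255 servings → $6.04.
The minimum over all feasible corners is $5.38.

$5.38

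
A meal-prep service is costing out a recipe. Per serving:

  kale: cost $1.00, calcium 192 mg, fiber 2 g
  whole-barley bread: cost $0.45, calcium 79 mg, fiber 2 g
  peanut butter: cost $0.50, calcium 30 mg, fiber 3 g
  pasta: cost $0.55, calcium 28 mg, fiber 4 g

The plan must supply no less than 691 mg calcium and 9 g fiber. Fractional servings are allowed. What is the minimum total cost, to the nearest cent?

Compare the cost at each extreme point of the feasible region.
kale only: max(691/192, 9/2) = 4.5 servings → $4.50.
whole-barley bread only: max(691/79, 9/2) = 8.747 servings → $3.94.
peanut butter only: max(691/30, 9/3) = 23.03 servings → $11.52.
pasta only: max(691/28, 9/4) = 24.68 servings → $13.57.
kale + whole-barley bread with both tight: 2.969 servings and 1.531 servings → $3.66.
kale + peanut butter with both tight: 3.494 servings and 0.6705 servings → $3.83.
kale + pasta with both tight: 3.528 servings and 0.486 servings → $3.80.
whole-barley bread + peanut butter: intersection lies outside the first quadrant.
whole-barley bread + pasta with both targets exact would need a negative amount; discard.
peanut butter + pasta: intersection lies outside the first quadrant.
Cheapest feasible corner: $3.66.

$3.66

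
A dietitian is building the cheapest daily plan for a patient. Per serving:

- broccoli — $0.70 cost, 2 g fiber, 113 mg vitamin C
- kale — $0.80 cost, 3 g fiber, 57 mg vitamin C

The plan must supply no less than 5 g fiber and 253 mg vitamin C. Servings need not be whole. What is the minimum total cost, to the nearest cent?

$1.68

Check every corner: each single food scaled to meet both minima, and each pair solved so both constraints bind.
broccoli only: max(5/2, 253/113) = 2.5 servings → $1.75.
kale only: max(5/3, 253/57) = 4.439 servings → $3.55.
broccoli + kale with both tight: 2.107 servings and 0.2622 servings → $1.68.
The minimum over all feasible corners is $1.68.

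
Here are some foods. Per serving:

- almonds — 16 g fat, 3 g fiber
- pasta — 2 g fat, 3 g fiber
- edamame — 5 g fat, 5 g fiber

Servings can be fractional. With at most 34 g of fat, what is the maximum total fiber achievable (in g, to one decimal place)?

51.0 g

Fiber per g fat: pasta 1.5, edamame 1, almonds 0.1875.
With no serving limits, spend the whole fat allowance on pasta: 34 g / 2 g × 3 g = 51.0 g.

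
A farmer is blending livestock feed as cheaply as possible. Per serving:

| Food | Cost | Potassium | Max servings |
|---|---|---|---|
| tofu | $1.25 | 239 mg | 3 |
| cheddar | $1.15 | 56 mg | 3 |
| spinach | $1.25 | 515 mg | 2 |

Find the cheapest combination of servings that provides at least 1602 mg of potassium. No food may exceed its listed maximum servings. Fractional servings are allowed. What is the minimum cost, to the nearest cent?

Cost per mg of potassium: spinach $0.0024, tofu $0.0052, cheddar $0.0205.
Take 2 servings of spinach: +1030.0 mg potassium for $2.50 (total $2.50, still need 572.0 mg).
Take 2.393 servings of tofu: +572.0 mg potassium for $2.99 (total $5.49, still need 0.0 mg).
Greedy by cheapest-per-mg is optimal for a single linear constraint, so the minimum cost is $5.49.

$5.49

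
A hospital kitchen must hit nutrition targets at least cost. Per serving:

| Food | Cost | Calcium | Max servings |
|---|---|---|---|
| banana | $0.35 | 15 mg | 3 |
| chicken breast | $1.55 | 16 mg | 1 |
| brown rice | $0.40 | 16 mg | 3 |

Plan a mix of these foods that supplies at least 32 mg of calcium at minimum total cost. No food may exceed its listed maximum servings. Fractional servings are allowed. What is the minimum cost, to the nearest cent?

$0.75

Cost per mg of calcium: banana $0.0233, brown rice $0.0250, chicken breast $0.0969.
Take 2.133 servings of banana: +32.0 mg calcium for $0.75 (total $0.75, still need 0.0 mg).
Filling from the cheapest source first is optimal under one linear minimum: $0.75.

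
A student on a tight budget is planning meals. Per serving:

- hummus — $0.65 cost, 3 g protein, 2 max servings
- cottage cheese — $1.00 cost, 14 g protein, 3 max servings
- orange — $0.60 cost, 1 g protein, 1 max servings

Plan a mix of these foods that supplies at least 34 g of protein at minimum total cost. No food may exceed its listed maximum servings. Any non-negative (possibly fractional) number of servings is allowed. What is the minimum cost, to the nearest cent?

$2.43

Cost per g of protein: cottage cheese $0.0714, hummus $0.2167, orange $0.6000.
Take 2.429 servings of cottage cheese: +34.0 g protein for $2.43 (total $2.43, still need 0.0 g).
Greedy by cheapest-per-g is optimal for a single linear constraint, so the minimum cost is $2.43.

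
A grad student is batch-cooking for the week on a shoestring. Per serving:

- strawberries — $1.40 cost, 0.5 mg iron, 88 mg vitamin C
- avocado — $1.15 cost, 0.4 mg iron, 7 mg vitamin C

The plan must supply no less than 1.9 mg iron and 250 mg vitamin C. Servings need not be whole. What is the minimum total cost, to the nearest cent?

$5.32

Minimising a linear cost over {iron ≥ 1.9, vitamin C ≥ 250, servings ≥ 0} — the optimum is at a vertex, using one or two foods.
strawberries only: max(1.9/0.5, 250/88) = 3.8 servings → $5.32.
avocado only: max(1.9/0.4, 250/7) = 35.71 servings → $41.07.
strawberries + avocado with both tight: 2.735 servings and 1.331 servings → $5.36.
So the least-cost plan costs $5.32.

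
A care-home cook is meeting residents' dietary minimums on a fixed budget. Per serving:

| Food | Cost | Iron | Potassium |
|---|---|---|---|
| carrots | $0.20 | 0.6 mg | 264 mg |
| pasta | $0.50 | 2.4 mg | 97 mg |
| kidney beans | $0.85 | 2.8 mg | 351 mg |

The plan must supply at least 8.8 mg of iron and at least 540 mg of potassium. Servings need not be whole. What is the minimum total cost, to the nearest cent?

A basic optimal solution has at most two foods positive. Try each food alone and each pair with both targets met exactly.
carrots only: max(8.8/0.6, 540/264) = 14.67 servings → $2.93.
pasta only: max(8.8/2.4, 540/97) = 5.567 servings → $2.78.
kidney beans only: max(8.8/2.8, 540/351) = 3.143 servings → $2.67.
carrots + pasta with both tight: 0.7689 servings and 3.474 servings → $1.89.
carrots + kidney beans: intersection lies outside the first quadrant.
pasta + kidney beans with both tight: 2.762 servings and 0.7751 servings → $2.04.
The minimum over all feasible corners is $1.89.

$1.89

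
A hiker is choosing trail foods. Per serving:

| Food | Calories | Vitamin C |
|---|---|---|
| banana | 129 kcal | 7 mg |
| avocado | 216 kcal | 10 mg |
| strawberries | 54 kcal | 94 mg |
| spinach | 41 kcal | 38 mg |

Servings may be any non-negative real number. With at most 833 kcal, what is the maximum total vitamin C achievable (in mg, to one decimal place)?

Vitamin C per kcal: strawberries 1.741, spinach 0.9268, banana 0.05426, avocado 0.0463.
With no serving limits, spend the whole calories allowance on strawberries: 833 kcal / 54 kcal × 94 mg = 1450.0 mg.

1450.0 mg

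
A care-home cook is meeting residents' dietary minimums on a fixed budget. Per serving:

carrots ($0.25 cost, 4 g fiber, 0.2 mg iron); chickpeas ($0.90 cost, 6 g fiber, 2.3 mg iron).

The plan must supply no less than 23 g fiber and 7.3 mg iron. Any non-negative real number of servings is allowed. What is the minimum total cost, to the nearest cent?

With two linear requirements the optimum uses one or two foods; enumerate the corners.
carrots only: max(23/4, 7.3/0.2) = 36.5 servings → $9.12.
chickpeas only: max(23/6, 7.3/2.3) = 3.833 servings → $3.45.
carrots + chickpeas with both tight: 1.137 servings and 3.075 servings → $3.05.
The minimum over all feasible corners is $3.05.

$3.05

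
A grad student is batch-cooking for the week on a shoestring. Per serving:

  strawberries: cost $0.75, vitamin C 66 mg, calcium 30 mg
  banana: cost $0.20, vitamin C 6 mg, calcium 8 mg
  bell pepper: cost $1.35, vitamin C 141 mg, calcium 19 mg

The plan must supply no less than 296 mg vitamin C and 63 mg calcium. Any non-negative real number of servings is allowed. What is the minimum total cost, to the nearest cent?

A basic optimal solution has at most two foods positive. Try each food alone and each pair with both targets met exactly.
strawberries only: max(296/66, 63/30) = 4.485 servings → $3.36.
banana only: max(296/6, 63/8) = 49.33 servings → $9.87.
bell pepper only: max(296/141, 63/19) = 3.316 servings → $4.48.
strawberries + banana: the both-tight solution has a negative serving — not a feasible corner.
strawberries + bell pepper with both tight: 1.095 servings and 1.587 servings → $2.96.
banana + bell pepper with both tight: 3.214 servings and 1.963 servings → $3.29.
The minimum over all feasible corners is $2.96.

$2.96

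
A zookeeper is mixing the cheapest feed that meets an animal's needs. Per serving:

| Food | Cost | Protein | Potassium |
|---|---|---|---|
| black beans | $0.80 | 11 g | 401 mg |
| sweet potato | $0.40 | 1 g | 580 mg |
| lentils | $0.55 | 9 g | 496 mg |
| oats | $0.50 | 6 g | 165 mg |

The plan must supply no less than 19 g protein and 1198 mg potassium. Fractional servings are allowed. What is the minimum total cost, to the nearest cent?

$1.26

black beans only: max(19/11, 1198/401) = 2.988 servings → $2.39.
sweet potato only: max(19/1, 1198/580) = 19 servings → $7.60.
lentils only: max(19/9, 1198/496) = 2.415 servings → $1.33.
oats only: max(19/6, 1198/165) = 7.261 servings → $3.63.
black beans + sweet potato with both tight: 1.643 servings and 0.9298 servings → $1.69.
black beans + lentils with both targets exact would need a negative amount; discard.
black beans + oats: the both-tight solution has a negative serving — not a feasible corner.
sweet potato + lentils with both tight: 0.2875 servings and 2.079 servings → $1.26.
sweet potato + oats with both tight: 1.223 servings and 2.963 servings → $1.97.
lentils + oats: the both-tight solution has a negative serving — not a feasible corner.
The minimum over all feasible corners is $1.26.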